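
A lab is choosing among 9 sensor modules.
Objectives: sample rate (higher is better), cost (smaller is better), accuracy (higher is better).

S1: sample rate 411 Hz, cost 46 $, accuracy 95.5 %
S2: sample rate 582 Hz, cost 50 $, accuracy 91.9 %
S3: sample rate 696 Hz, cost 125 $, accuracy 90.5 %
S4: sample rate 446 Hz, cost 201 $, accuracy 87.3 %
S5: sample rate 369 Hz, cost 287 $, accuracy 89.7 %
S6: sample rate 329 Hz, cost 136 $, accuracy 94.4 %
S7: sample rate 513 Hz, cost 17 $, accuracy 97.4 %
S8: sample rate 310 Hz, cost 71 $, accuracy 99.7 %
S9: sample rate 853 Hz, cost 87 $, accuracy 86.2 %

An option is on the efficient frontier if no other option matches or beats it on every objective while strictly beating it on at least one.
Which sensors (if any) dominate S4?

S2, S3, S7

S2: sample rate 582≥446, cost 50≤201, accuracy 91.9≥87.3 — dominates S4.
S3: sample rate 696≥446, cost 125≤201, accuracy 90.5≥87.3 — dominates S4.
S7: sample rate 513≥446, cost 17≤201, accuracy 97.4≥87.3 — dominates S4.
Others (S1, S5, S6, S8, S9) are each worse than S4 on at least one objective.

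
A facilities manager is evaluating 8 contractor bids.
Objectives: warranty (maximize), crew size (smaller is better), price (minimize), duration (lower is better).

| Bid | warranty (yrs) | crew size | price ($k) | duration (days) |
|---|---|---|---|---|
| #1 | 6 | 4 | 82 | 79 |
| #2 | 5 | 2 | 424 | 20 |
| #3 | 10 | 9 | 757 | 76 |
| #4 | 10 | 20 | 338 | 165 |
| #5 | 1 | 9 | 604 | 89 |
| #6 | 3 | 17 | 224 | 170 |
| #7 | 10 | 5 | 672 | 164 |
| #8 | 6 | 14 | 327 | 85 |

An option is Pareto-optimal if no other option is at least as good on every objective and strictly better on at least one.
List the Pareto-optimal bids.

#1, #2, #3, #4, #7

#1: not dominated (best price).
#2: not dominated (best crew size).
#3: not dominated.
#4: not dominated.
#5: dominated by #1 (warranty 6≥1, crew size 4≤9, price 82≤604, duration 79≤89).
#6: dominated by #1 (warranty 6≥3, crew size 4≤17, price 82≤224, duration 79≤170).
#7: not dominated.
#8: dominated by #1 (warranty 6≥6, crew size 4≤14, price 82≤327, duration 79≤85).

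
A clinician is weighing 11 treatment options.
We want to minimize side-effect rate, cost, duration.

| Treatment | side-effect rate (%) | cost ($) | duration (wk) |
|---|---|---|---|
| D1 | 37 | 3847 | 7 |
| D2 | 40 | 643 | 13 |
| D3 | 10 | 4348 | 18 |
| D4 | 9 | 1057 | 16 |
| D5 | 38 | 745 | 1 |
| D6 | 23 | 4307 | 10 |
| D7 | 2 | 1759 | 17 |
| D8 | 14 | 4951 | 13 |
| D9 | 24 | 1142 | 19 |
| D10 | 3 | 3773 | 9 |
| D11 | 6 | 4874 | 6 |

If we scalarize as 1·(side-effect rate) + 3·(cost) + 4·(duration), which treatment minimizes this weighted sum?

D2

D1: 1·37 + 3·3847 + 4·7 = 11606
D2: 1·40 + 3·643 + 4·13 = 2021
D3: 1·10 + 3·4348 + 4·18 = 13126
D4: 1·9 + 3·1057 + 4·16 = 3244
D5: 1·38 + 3·745 + 4·1 = 2277
D6: 1·23 + 3·4307 + 4·10 = 12984
D7: 1·2 + 3·1759 + 4·17 = 5347
D8: 1·14 + 3·4951 + 4·13 = 14919
D9: 1·24 + 3·1142 + 4·19 = 3526
D10: 1·3 + 3·3773 + 4·9 = 11358
D11: 1·6 + 3·4874 + 4·6 = 14652
Lowest: D2 at 2021.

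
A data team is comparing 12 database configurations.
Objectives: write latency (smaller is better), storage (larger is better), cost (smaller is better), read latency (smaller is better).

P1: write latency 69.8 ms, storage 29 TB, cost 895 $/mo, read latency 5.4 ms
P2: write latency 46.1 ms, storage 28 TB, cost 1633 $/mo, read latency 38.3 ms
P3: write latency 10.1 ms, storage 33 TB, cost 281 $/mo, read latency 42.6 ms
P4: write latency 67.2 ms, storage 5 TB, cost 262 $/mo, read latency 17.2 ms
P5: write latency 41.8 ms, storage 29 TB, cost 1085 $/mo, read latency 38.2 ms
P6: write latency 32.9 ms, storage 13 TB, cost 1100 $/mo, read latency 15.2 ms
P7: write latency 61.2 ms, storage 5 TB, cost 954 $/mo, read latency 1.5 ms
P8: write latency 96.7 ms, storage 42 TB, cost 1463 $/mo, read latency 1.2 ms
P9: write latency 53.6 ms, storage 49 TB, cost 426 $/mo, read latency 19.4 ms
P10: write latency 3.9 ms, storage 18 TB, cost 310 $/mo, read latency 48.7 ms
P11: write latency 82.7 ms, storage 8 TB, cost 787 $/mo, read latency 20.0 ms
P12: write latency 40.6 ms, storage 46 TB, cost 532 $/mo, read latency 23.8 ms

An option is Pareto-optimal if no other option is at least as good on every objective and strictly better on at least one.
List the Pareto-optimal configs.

P1, P3, P4, P6, P7, P8, P9, P10, P12

P1: not dominated.
P2: dominated by P5 (write latency 41.8≤46.1, storage 29≥28, cost 1085≤1633, read latency 38.2≤38.3).
P3: not dominated.
P4: not dominated (best cost).
P5: dominated by P12 (write latency 40.6≤41.8, storage 46≥29, cost 532≤1085, read latency 23.8≤38.2).
P6: not dominated.
P7: not dominated.
P8: not dominated (best read latency).
P9: not dominated (best storage).
P10: not dominated (best write latency).
P11: dominated by P9 (write latency 53.6≤82.7, storage 49≥8, cost 426≤787, read latency 19.4≤20.0).
P12: not dominated.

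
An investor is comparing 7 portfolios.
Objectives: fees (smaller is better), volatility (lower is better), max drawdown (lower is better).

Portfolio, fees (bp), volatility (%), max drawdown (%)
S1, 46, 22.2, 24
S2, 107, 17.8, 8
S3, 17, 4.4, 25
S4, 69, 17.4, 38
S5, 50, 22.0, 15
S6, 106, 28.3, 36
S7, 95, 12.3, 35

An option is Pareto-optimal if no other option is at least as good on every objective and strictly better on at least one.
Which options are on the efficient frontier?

S1: not dominated.
S2: not dominated (best max drawdown).
S3: not dominated (best fees).
S4: dominated by S3 (fees 17≤69, volatility 4.4≤17.4, max drawdown 25≤38).
S5: not dominated.
S6: dominated by S1 (fees 46≤106, volatility 22.2≤28.3, max drawdown 24≤36).
S7: dominated by S3 (fees 17≤95, volatility 4.4≤12.3, max drawdown 25≤35).

S1, S2, S3, S5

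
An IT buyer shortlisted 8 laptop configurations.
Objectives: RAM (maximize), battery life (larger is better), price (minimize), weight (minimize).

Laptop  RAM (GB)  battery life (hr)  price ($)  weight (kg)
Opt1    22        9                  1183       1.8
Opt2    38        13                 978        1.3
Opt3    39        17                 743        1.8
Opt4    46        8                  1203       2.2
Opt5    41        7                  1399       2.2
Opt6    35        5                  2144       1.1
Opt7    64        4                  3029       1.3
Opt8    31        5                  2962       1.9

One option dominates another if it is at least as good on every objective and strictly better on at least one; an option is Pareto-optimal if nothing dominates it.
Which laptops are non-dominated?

Opt1: dominated by Opt2 (RAM 38≥22, battery life 13≥9, price 978≤1183, weight 1.3≤1.8).
Opt2: not dominated.
Opt3: not dominated (best battery life).
Opt4: not dominated.
Opt5: dominated by Opt4 (RAM 46≥41, battery life 8≥7, price 1203≤1399, weight 2.2≤2.2).
Opt6: not dominated (best weight).
Opt7: not dominated (best RAM).
Opt8: dominated by Opt2 (RAM 38≥31, battery life 13≥5, price 978≤2962, weight 1.3≤1.9).

Opt2, Opt3, Opt4, Opt6, Opt7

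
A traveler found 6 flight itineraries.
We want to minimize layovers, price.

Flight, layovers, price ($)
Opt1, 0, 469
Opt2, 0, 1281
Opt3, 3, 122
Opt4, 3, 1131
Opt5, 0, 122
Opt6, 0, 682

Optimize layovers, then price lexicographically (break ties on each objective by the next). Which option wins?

Opt5

First minimize layovers: best is 0, kept {Opt1, Opt2, Opt5, Opt6}.
Then minimize price: best is 122, kept {Opt5}.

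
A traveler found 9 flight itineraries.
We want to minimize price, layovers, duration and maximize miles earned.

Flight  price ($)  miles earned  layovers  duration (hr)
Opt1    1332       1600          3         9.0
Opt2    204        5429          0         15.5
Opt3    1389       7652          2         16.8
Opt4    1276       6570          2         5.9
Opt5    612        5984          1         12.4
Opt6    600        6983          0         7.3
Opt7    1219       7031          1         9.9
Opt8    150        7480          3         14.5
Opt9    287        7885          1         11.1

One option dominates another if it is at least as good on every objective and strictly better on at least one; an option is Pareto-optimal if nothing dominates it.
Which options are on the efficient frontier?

Opt2, Opt4, Opt6, Opt7, Opt8, Opt9

Opt1: dominated by Opt4 (price 1276≤1332, miles earned 6570≥1600, layovers 2≤3, duration 5.9≤9.0).
Opt2: not dominated.
Opt3: dominated by Opt9 (price 287≤1389, miles earned 7885≥7652, layovers 1≤2, duration 11.1≤16.8).
Opt4: not dominated (best duration).
Opt5: dominated by Opt6 (price 600≤612, miles earned 6983≥5984, layovers 0≤1, duration 7.3≤12.4).
Opt6: not dominated.
Opt7: not dominated.
Opt8: not dominated (best price).
Opt9: not dominated (best miles earned).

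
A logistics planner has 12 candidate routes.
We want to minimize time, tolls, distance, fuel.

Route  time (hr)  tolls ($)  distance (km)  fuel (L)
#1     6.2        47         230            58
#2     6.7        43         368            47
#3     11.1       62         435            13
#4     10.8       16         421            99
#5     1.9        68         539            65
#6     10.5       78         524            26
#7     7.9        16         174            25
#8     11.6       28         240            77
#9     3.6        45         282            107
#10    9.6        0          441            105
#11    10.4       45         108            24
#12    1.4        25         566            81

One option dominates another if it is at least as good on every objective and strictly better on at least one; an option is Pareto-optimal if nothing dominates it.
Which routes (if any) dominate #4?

#7

#7: time 7.9≤10.8, tolls 16≤16, distance 174≤421, fuel 25≤99 — dominates #4.
Others (#1, #2, #3, #5, #6, #8, #9, #10, #11, #12) are each worse than #4 on at least one objective.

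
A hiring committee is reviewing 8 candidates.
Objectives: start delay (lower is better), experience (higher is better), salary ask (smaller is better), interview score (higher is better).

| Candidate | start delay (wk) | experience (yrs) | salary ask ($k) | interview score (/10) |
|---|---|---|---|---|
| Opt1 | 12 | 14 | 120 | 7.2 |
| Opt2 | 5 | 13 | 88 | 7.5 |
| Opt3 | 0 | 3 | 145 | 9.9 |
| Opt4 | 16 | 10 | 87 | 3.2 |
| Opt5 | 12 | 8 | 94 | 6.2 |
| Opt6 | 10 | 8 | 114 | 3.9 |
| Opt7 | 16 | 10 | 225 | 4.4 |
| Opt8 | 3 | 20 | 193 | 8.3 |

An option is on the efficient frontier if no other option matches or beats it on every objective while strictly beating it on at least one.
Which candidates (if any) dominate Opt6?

Opt2

Opt2: start delay 5≤10, experience 13≥8, salary ask 88≤114, interview score 7.5≥3.9 — dominates Opt6.
Others (Opt1, Opt3, Opt4, Opt5, Opt7, Opt8) are each worse than Opt6 on at least one objective.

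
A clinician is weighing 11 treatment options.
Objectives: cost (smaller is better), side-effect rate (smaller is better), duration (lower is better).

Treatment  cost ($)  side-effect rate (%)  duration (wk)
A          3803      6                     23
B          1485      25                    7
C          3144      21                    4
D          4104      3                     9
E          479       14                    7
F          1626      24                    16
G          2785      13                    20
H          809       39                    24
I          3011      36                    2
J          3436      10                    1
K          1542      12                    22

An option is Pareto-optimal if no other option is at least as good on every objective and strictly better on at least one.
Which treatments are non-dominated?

A: not dominated.
B: dominated by E (cost 479≤1485, side-effect rate 14≤25, duration 7≤7).
C: not dominated.
D: not dominated (best side-effect rate).
E: not dominated (best cost).
F: dominated by E (cost 479≤1626, side-effect rate 14≤24, duration 7≤16).
G: not dominated.
H: dominated by E (cost 479≤809, side-effect rate 14≤39, duration 7≤24).
I: not dominated.
J: not dominated (best duration).
K: not dominated.

A, C, D, E, G, I, J, K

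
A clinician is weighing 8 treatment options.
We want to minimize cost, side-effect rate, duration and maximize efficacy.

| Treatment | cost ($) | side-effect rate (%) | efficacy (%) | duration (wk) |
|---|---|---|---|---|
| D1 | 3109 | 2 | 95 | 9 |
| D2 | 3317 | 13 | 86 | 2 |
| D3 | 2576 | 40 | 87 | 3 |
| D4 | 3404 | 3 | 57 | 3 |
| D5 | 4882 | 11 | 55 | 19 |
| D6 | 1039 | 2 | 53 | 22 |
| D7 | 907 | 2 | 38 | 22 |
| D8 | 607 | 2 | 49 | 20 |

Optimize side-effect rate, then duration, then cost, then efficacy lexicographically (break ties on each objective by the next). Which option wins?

First minimize side-effect rate: best is 2, kept {D1, D6, D7, D8}.
Then minimize duration: best is 9, kept {D1}.

D1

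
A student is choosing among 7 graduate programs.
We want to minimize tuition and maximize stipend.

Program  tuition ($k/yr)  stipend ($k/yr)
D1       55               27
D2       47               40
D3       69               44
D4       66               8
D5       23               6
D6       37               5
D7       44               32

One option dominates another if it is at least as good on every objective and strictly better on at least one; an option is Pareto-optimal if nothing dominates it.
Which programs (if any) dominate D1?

D2, D7

D2: tuition 47≤55, stipend 40≥27 — dominates D1.
D7: tuition 44≤55, stipend 32≥27 — dominates D1.
Others (D3, D4, D5, D6) are each worse than D1 on at least one objective.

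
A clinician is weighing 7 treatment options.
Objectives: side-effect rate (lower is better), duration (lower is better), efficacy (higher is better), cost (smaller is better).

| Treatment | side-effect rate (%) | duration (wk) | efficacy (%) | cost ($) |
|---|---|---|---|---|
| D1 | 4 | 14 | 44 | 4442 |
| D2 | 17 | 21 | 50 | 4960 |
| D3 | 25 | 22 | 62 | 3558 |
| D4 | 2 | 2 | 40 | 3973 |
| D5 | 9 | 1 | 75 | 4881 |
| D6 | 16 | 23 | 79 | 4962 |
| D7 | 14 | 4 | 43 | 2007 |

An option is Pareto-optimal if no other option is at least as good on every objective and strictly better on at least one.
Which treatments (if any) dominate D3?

D1: worse on efficacy (44 vs 62).
D2: worse on efficacy (50 vs 62).
D4: worse on efficacy (40 vs 62).
D5: worse on cost (4881 vs 3558).
D6: worse on duration (23 vs 22).
D7: worse on efficacy (43 vs 62).
No option dominates D3.

none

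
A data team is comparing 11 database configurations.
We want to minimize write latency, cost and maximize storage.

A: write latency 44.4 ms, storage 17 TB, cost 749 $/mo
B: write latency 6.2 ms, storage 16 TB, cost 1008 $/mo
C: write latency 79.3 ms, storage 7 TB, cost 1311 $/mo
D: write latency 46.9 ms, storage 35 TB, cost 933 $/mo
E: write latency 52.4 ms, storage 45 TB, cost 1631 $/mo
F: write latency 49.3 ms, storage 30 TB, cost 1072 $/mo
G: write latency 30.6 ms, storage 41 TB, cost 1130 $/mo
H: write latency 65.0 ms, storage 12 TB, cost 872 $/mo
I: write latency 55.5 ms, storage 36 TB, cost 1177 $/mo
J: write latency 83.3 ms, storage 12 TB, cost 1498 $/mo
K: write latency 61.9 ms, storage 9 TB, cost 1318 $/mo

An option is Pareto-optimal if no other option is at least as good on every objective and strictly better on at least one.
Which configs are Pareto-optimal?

A, B, D, E, G

A: not dominated (best cost).
B: not dominated (best write latency).
C: dominated by A (write latency 44.4≤79.3, storage 17≥7, cost 749≤1311).
D: not dominated.
E: not dominated (best storage).
F: dominated by D (write latency 46.9≤49.3, storage 35≥30, cost 933≤1072).
G: not dominated.
H: dominated by A (write latency 44.4≤65.0, storage 17≥12, cost 749≤872).
I: dominated by G (write latency 30.6≤55.5, storage 41≥36, cost 1130≤1177).
J: dominated by A (write latency 44.4≤83.3, storage 17≥12, cost 749≤1498).
K: dominated by A (write latency 44.4≤61.9, storage 17≥9, cost 749≤1318).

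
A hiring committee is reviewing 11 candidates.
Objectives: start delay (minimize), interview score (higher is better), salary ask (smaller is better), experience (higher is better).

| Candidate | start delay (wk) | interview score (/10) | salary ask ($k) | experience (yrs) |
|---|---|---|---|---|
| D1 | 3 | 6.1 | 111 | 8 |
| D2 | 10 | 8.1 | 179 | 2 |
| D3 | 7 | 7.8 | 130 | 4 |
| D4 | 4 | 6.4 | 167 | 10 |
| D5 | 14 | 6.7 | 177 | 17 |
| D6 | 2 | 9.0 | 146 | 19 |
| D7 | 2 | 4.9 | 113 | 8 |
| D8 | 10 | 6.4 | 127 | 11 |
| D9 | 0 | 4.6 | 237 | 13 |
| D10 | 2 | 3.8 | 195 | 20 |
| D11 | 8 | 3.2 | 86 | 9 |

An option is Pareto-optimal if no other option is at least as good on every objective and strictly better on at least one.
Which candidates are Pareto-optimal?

D1: not dominated.
D2: dominated by D6 (start delay 2≤10, interview score 9.0≥8.1, salary ask 146≤179, experience 19≥2).
D3: not dominated.
D4: dominated by D6 (start delay 2≤4, interview score 9.0≥6.4, salary ask 146≤167, experience 19≥10).
D5: dominated by D6 (start delay 2≤14, interview score 9.0≥6.7, salary ask 146≤177, experience 19≥17).
D6: not dominated (best interview score).
D7: not dominated.
D8: not dominated.
D9: not dominated (best start delay).
D10: not dominated (best experience).
D11: not dominated (best salary ask).

D1, D3, D6, D7, D8, D9, D10, D11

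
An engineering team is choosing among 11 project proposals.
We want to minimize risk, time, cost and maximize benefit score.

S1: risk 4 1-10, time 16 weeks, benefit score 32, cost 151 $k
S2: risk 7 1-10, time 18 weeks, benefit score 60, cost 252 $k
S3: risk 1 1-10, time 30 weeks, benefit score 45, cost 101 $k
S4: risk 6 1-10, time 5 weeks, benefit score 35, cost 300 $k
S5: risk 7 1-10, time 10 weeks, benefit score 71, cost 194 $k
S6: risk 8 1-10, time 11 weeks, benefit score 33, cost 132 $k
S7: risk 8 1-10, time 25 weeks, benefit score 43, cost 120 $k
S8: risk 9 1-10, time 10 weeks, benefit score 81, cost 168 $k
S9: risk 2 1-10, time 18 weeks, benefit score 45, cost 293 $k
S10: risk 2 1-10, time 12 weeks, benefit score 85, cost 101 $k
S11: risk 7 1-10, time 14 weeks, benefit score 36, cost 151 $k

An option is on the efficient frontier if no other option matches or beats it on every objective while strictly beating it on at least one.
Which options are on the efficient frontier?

S1: dominated by S10 (risk 2≤4, time 12≤16, benefit score 85≥32, cost 101≤151).
S2: dominated by S5 (risk 7≤7, time 10≤18, benefit score 71≥60, cost 194≤252).
S3: not dominated (best risk).
S4: not dominated (best time).
S5: not dominated.
S6: not dominated.
S7: dominated by S10 (risk 2≤8, time 12≤25, benefit score 85≥43, cost 101≤120).
S8: not dominated.
S9: dominated by S10 (risk 2≤2, time 12≤18, benefit score 85≥45, cost 101≤293).
S10: not dominated (best benefit score).
S11: dominated by S10 (risk 2≤7, time 12≤14, benefit score 85≥36, cost 101≤151).

S3, S4, S5, S6, S8, S10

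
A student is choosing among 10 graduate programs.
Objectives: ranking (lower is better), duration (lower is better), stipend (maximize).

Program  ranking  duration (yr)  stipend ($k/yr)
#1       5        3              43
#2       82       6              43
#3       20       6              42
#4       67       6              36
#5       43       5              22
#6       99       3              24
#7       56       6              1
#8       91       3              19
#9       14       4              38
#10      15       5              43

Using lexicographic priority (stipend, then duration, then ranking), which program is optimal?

#1

First maximize stipend: best is 43, kept {#1, #2, #10}.
Then minimize duration: best is 3, kept {#1}.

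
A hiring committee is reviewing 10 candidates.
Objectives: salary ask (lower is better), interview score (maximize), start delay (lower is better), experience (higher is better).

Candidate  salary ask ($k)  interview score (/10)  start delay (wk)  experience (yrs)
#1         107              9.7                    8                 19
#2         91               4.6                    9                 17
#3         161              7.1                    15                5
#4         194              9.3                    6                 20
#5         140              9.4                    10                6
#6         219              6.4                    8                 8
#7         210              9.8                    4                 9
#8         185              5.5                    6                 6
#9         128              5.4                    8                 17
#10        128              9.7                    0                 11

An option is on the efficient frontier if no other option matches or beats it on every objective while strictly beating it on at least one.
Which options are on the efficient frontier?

#1: not dominated.
#2: not dominated (best salary ask).
#3: dominated by #1 (salary ask 107≤161, interview score 9.7≥7.1, start delay 8≤15, experience 19≥5).
#4: not dominated (best experience).
#5: dominated by #1 (salary ask 107≤140, interview score 9.7≥9.4, start delay 8≤10, experience 19≥6).
#6: dominated by #1 (salary ask 107≤219, interview score 9.7≥6.4, start delay 8≤8, experience 19≥8).
#7: not dominated (best interview score).
#8: dominated by #10 (salary ask 128≤185, interview score 9.7≥5.5, start delay 0≤6, experience 11≥6).
#9: dominated by #1 (salary ask 107≤128, interview score 9.7≥5.4, start delay 8≤8, experience 19≥17).
#10: not dominated (best start delay).

#1, #2, #4, #7, #10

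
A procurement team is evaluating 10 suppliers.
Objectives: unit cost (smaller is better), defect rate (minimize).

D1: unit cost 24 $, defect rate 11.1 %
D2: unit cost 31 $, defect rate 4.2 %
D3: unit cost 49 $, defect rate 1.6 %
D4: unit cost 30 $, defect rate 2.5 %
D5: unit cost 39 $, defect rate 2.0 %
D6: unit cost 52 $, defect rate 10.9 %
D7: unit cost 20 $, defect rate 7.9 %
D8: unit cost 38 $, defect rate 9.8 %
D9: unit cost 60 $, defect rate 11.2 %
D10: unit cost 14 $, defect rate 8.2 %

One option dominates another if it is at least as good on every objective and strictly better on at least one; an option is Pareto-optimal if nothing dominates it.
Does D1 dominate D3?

D1 vs D3: D1 is worse on defect rate (11.1 vs 1.6), so it does not dominate D3.

No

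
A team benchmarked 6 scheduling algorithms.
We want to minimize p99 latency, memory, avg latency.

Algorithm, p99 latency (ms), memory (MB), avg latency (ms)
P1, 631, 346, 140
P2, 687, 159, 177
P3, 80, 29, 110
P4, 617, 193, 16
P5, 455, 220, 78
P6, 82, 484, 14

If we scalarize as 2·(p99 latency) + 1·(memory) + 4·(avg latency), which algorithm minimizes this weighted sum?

P3

P1: 2·631 + 1·346 + 4·140 = 2168
P2: 2·687 + 1·159 + 4·177 = 2241
P3: 2·80 + 1·29 + 4·110 = 629
P4: 2·617 + 1·193 + 4·16 = 1491
P5: 2·455 + 1·220 + 4·78 = 1442
P6: 2·82 + 1·484 + 4·14 = 704
Lowest: P3 at 629.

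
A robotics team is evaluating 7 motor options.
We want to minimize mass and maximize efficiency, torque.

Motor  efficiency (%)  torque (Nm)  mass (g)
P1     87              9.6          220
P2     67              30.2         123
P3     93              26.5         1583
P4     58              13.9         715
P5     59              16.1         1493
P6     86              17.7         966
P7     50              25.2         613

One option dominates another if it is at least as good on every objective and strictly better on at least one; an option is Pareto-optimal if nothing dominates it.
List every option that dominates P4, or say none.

P2

P2: efficiency 67≥58, torque 30.2≥13.9, mass 123≤715 — dominates P4.
Others (P1, P3, P5, P6, P7) are each worse than P4 on at least one objective.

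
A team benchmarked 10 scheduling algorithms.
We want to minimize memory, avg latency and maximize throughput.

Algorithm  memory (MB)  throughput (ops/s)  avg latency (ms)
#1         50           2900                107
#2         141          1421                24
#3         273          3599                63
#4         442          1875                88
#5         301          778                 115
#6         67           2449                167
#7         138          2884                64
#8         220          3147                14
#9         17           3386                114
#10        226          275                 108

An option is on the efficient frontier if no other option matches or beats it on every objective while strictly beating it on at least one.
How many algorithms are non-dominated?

6

#1: not dominated.
#2: not dominated.
#3: not dominated (best throughput).
#4: dominated by #3 (memory 273≤442, throughput 3599≥1875, avg latency 63≤88).
#5: dominated by #1 (memory 50≤301, throughput 2900≥778, avg latency 107≤115).
#6: dominated by #1 (memory 50≤67, throughput 2900≥2449, avg latency 107≤167).
#7: not dominated.
#8: not dominated (best avg latency).
#9: not dominated (best memory).
#10: dominated by #1 (memory 50≤226, throughput 2900≥275, avg latency 107≤108).
Pareto-optimal: #1, #2, #3, #7, #8, #9 → 6.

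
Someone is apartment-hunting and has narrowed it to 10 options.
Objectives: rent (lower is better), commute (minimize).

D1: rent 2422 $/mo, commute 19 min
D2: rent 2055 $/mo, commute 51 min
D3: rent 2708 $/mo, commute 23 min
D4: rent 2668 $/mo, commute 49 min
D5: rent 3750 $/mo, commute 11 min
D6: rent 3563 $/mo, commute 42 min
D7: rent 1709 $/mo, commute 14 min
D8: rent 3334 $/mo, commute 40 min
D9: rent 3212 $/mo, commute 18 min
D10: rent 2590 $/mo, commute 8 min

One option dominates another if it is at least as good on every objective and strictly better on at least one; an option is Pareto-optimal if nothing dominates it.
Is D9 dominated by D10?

Yes

D10 vs D9: rent 2590≤3212, commute 8≤18 — D10 is at least as good on every objective with at least one strict improvement.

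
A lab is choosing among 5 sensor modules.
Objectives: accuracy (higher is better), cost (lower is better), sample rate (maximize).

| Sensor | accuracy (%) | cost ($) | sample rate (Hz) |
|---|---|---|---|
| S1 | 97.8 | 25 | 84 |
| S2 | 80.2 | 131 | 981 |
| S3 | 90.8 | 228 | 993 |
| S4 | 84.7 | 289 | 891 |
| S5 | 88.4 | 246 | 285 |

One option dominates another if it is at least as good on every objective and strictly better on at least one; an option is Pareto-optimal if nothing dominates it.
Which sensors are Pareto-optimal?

S1: not dominated (best accuracy).
S2: not dominated.
S3: not dominated (best sample rate).
S4: dominated by S3 (accuracy 90.8≥84.7, cost 228≤289, sample rate 993≥891).
S5: dominated by S3 (accuracy 90.8≥88.4, cost 228≤246, sample rate 993≥285).

S1, S2, S3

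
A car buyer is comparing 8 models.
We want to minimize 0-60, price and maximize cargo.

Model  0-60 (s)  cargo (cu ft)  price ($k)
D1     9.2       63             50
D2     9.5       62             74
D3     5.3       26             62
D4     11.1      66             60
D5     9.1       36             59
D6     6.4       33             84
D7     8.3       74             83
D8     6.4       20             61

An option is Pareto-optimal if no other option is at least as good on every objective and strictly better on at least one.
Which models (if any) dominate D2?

D1

D1: 0-60 9.2≤9.5, cargo 63≥62, price 50≤74 — dominates D2.
Others (D3, D4, D5, D6, D7, D8) are each worse than D2 on at least one objective.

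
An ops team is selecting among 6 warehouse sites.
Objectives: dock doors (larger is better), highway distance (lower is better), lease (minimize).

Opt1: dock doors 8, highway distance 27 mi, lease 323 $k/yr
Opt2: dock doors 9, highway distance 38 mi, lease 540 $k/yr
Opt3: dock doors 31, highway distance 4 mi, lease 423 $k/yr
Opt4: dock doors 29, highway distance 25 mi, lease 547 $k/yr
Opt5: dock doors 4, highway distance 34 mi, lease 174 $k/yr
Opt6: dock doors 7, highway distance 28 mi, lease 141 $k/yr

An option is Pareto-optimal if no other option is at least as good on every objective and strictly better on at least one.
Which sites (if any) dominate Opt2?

Opt3: dock doors 31≥9, highway distance 4≤38, lease 423≤540 — dominates Opt2.
Others (Opt1, Opt4, Opt5, Opt6) are each worse than Opt2 on at least one objective.

Opt3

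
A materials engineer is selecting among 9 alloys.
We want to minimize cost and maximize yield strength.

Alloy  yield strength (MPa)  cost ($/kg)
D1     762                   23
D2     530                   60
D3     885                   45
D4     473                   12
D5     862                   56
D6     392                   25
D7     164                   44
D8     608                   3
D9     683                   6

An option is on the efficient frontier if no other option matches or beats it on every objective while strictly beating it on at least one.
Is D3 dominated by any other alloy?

D1: worse on yield strength (762 vs 885).
D2: worse on yield strength (530 vs 885).
D4: worse on yield strength (473 vs 885).
D5: worse on yield strength (862 vs 885).
D6: worse on yield strength (392 vs 885).
D7: worse on yield strength (164 vs 885).
D8: worse on yield strength (608 vs 885).
D9: worse on yield strength (683 vs 885).
No option is at least as good as D3 on every objective and strictly better on one.

No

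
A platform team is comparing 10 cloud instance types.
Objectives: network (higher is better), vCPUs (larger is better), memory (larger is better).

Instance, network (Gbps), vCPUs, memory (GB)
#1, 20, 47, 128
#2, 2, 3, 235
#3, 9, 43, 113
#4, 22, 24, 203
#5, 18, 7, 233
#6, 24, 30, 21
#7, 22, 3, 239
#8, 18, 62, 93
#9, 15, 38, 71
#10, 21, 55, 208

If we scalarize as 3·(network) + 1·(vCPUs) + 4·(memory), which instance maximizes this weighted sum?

#1: 3·20 + 1·47 + 4·128 = 619
#2: 3·2 + 1·3 + 4·235 = 949
#3: 3·9 + 1·43 + 4·113 = 522
#4: 3·22 + 1·24 + 4·203 = 902
#5: 3·18 + 1·7 + 4·233 = 993
#6: 3·24 + 1·30 + 4·21 = 186
#7: 3·22 + 1·3 + 4·239 = 1025
#8: 3·18 + 1·62 + 4·93 = 488
#9: 3·15 + 1·38 + 4·71 = 367
#10: 3·21 + 1·55 + 4·208 = 950
Highest: #7 at 1025.

#7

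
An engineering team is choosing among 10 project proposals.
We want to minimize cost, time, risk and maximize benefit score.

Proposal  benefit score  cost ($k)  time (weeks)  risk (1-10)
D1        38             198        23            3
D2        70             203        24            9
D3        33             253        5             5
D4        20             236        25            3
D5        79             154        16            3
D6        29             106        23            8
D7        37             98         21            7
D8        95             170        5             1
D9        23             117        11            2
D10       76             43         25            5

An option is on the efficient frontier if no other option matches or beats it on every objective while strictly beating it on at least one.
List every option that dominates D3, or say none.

D8: benefit score 95≥33, cost 170≤253, time 5≤5, risk 1≤5 — dominates D3.
Others (D1, D2, D4, D5, D6, D7, D9, D10) are each worse than D3 on at least one objective.

D8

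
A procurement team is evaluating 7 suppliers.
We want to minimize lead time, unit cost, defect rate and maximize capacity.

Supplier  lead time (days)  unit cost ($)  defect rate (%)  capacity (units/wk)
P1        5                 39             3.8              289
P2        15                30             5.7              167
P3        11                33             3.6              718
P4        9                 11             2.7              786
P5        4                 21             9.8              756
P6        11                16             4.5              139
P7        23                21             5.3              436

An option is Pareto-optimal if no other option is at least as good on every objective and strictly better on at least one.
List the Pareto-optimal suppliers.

P1, P4, P5

P1: not dominated.
P2: dominated by P4 (lead time 9≤15, unit cost 11≤30, defect rate 2.7≤5.7, capacity 786≥167).
P3: dominated by P4 (lead time 9≤11, unit cost 11≤33, defect rate 2.7≤3.6, capacity 786≥718).
P4: not dominated (best unit cost).
P5: not dominated (best lead time).
P6: dominated by P4 (lead time 9≤11, unit cost 11≤16, defect rate 2.7≤4.5, capacity 786≥139).
P7: dominated by P4 (lead time 9≤23, unit cost 11≤21, defect rate 2.7≤5.3, capacity 786≥436).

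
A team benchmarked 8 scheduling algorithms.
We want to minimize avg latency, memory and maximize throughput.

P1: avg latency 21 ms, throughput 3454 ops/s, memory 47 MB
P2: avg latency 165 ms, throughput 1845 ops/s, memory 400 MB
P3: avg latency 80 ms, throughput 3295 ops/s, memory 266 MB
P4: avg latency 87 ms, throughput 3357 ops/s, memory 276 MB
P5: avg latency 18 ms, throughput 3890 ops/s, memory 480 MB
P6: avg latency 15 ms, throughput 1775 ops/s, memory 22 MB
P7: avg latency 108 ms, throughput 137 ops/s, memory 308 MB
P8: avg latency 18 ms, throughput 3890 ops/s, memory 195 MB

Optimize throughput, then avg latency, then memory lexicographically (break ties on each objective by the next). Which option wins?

First maximize throughput: best is 3890, kept {P5, P8}.
Then minimize avg latency: best is 18, kept {P5, P8}.
Then minimize memory: best is 195, kept {P8}.

P8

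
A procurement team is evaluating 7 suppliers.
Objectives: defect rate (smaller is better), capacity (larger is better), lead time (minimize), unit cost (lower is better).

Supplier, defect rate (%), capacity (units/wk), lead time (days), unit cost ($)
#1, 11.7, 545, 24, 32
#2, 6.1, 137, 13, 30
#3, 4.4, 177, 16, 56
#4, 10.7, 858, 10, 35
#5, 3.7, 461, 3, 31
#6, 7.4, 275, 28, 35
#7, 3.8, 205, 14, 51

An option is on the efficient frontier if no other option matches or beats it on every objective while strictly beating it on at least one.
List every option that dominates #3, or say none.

#5, #7

#5: defect rate 3.7≤4.4, capacity 461≥177, lead time 3≤16, unit cost 31≤56 — dominates #3.
#7: defect rate 3.8≤4.4, capacity 205≥177, lead time 14≤16, unit cost 51≤56 — dominates #3.
Others (#1, #2, #4, #6) are each worse than #3 on at least one objective.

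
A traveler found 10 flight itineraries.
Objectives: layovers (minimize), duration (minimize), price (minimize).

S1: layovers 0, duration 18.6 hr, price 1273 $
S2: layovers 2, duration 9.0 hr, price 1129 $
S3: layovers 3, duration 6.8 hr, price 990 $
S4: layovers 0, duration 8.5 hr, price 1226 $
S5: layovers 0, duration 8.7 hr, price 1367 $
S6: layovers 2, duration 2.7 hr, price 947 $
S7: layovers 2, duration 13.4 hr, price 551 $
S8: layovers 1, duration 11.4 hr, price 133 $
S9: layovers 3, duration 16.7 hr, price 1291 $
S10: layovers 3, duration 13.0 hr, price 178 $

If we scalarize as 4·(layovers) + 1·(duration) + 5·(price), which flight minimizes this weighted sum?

S1: 4·0 + 1·18.6 + 5·1273 = 6383.6
S2: 4·2 + 1·9.0 + 5·1129 = 5662.0
S3: 4·3 + 1·6.8 + 5·990 = 4968.8
S4: 4·0 + 1·8.5 + 5·1226 = 6138.5
S5: 4·0 + 1·8.7 + 5·1367 = 6843.7
S6: 4·2 + 1·2.7 + 5·947 = 4745.7
S7: 4·2 + 1·13.4 + 5·551 = 2776.4
S8: 4·1 + 1·11.4 + 5·133 = 680.4
S9: 4·3 + 1·16.7 + 5·1291 = 6483.7
S10: 4·3 + 1·13.0 + 5·178 = 915.0
Lowest: S8 at 680.4.

S8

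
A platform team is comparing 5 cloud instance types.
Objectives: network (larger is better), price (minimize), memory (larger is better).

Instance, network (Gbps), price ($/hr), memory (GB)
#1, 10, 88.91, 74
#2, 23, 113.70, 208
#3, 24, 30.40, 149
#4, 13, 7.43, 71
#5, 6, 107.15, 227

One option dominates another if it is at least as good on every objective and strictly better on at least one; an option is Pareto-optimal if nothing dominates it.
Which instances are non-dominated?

#1: dominated by #3 (network 24≥10, price 30.40≤88.91, memory 149≥74).
#2: not dominated.
#3: not dominated (best network).
#4: not dominated (best price).
#5: not dominated (best memory).

#2, #3, #4, #5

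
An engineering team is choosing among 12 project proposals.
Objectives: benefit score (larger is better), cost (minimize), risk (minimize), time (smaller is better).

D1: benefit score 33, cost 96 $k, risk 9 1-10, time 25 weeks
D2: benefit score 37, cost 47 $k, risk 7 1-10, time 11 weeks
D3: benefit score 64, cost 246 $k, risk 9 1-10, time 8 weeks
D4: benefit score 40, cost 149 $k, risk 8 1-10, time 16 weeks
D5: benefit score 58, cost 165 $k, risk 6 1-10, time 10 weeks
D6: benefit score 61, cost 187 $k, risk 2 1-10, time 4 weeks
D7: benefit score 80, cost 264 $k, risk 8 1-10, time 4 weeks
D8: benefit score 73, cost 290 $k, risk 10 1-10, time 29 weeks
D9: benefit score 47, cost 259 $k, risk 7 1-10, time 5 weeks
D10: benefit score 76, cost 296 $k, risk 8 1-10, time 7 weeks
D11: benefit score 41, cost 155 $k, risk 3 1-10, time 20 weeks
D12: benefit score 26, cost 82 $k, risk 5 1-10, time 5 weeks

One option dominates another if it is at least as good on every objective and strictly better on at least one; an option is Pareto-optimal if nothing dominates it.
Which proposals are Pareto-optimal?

D1: dominated by D2 (benefit score 37≥33, cost 47≤96, risk 7≤9, time 11≤25).
D2: not dominated (best cost).
D3: not dominated.
D4: not dominated.
D5: not dominated.
D6: not dominated (best risk).
D7: not dominated (best benefit score).
D8: dominated by D7 (benefit score 80≥73, cost 264≤290, risk 8≤10, time 4≤29).
D9: dominated by D6 (benefit score 61≥47, cost 187≤259, risk 2≤7, time 4≤5).
D10: dominated by D7 (benefit score 80≥76, cost 264≤296, risk 8≤8, time 4≤7).
D11: not dominated.
D12: not dominated.

D2, D3, D4, D5, D6, D7, D11, D12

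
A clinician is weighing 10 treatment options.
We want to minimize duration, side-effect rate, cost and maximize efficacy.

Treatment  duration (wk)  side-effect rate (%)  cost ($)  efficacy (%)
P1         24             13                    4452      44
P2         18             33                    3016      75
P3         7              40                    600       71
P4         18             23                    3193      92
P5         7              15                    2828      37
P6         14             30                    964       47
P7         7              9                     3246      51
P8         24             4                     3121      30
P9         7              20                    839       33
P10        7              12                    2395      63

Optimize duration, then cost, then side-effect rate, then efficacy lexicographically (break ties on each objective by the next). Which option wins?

P3

First minimize duration: best is 7, kept {P3, P5, P7, P9, P10}.
Then minimize cost: best is 600, kept {P3}.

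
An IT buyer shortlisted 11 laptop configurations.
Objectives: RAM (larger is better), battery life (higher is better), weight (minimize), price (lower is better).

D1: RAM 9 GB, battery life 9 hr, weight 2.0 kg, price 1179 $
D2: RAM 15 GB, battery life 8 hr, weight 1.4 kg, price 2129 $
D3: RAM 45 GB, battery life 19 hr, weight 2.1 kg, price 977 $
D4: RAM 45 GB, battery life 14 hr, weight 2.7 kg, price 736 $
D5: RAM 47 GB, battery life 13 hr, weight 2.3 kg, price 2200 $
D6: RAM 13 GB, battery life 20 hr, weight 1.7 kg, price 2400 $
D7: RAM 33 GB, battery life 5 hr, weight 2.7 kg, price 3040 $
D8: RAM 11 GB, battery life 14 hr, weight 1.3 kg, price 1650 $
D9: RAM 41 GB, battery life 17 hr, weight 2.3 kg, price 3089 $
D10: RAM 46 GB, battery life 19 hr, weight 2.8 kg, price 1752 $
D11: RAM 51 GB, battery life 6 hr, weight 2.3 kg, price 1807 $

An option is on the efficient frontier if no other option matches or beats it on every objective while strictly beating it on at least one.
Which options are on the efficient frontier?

D1, D2, D3, D4, D5, D6, D8, D10, D11

D1: not dominated.
D2: not dominated.
D3: not dominated.
D4: not dominated (best price).
D5: not dominated.
D6: not dominated (best battery life).
D7: dominated by D3 (RAM 45≥33, battery life 19≥5, weight 2.1≤2.7, price 977≤3040).
D8: not dominated (best weight).
D9: dominated by D3 (RAM 45≥41, battery life 19≥17, weight 2.1≤2.3, price 977≤3089).
D10: not dominated.
D11: not dominated (best RAM).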